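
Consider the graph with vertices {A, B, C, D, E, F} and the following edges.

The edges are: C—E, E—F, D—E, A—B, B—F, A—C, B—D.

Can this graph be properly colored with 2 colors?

No

The cycle D-E-C-A-B-D has odd length 5, so it cannot be 2-colored; at least 3 colors are needed.
So 2 colors are not enough.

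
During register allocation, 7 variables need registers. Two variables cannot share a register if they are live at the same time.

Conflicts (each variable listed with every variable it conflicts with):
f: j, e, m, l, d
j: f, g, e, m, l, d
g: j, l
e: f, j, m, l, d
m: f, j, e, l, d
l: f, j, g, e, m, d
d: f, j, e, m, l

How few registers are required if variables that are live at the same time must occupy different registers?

f, j, e, m, l, d are mutually in conflict, so at least 6 registers are needed.
6 registers suffice: register 1 → {j}; register 2 → {l}; register 3 → {g, e}; register 4 → {d}; register 5 → {m}; register 6 → {f}. Every pair that conflicts lands in different registers.

6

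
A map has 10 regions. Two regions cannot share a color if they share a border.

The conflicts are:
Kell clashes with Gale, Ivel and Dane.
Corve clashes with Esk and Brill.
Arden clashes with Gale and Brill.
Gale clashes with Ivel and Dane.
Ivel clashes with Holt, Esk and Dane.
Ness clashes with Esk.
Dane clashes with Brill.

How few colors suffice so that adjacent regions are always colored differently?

Kell, Gale, Ivel, Dane all conflict with each other, so at least 4 colors are needed.
4 colors suffice: color 1 → {Ivel, Ness, Brill}; color 2 → {Arden, Holt, Esk, Dane}; color 3 → {Corve, Gale}; color 4 → {Kell}. Every pair that conflicts lands in different colors.

4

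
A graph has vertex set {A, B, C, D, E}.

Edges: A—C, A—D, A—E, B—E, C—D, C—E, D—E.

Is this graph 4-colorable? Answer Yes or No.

The chromatic number is 4. A, C, D, E are mutually adjacent (a clique of size 4), so at least 4 colors are needed.
A valid assignment using 4 colors: A=yellow, B=blue, C=blue, D=green, E=red.
That is already a proper 4-coloring.

Yes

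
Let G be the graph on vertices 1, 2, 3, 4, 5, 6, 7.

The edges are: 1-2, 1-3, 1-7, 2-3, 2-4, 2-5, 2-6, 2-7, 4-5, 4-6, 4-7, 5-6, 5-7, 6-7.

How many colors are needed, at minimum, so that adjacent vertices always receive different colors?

2, 4, 5, 6, 7 form a clique, so at least 5 colors are needed.
5 colors suffice: color a → {2}; color b → {3, 7}; color c → {1, 5}; color d → {4}; color e → {6}. Each edge has distinct colors on its endpoints.

5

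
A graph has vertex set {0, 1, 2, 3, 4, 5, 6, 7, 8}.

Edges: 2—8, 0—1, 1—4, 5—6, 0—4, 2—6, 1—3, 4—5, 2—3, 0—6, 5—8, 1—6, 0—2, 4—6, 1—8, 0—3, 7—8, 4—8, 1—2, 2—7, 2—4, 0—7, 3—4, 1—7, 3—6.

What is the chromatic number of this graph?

0, 1, 2, 3, 4, 6 are pairwise adjacent (a clique of size 6), so at least 6 colors are needed.
A valid assignment using 6 colors: 0=e, 1=c, 2=b, 3=f, 4=a, 5=b, 6=d, 7=a, 8=d. No two adjacent vertices share a color.

6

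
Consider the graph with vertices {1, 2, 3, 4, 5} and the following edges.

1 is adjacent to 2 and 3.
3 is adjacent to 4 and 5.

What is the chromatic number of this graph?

2

3 and 4 are adjacent, so at least 2 colors are needed.
2 colors suffice: color a → {2, 3}; color b → {1, 4, 5}. No two adjacent vertices share a color.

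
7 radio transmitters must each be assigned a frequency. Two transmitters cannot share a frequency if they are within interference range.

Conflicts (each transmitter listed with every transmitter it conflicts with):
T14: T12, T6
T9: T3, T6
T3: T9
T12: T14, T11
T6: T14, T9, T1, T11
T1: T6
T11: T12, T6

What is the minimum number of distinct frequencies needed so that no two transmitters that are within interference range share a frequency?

2

T12 and T11 conflict, so at least 2 frequencies are needed.
A valid assignment using 2 frequencies: T14=2, T9=2, T3=1, T12=1, T6=1, T1=2, T11=2. Every pair that conflicts lands in different frequencies.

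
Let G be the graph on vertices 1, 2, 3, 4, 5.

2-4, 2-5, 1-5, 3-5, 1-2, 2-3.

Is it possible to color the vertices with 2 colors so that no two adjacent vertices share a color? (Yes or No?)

No

1, 2, 5 are mutually adjacent, so at least 3 colors are needed.
So 2 colors are not enough.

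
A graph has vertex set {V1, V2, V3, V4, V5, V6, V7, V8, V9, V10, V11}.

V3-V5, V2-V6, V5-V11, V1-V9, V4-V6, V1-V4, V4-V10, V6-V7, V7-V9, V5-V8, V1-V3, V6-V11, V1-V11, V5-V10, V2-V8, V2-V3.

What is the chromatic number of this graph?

The cycle V7-V6-V4-V1-V9-V7 has odd length 5, so it cannot be 2-colored; at least 3 colors are needed.
3 colors suffice: color 1 → {V1, V5, V6}; color 2 → {V2, V4, V9, V11}; color 3 → {V3, V7, V8, V10}. Each edge has distinct colors on its endpoints.

3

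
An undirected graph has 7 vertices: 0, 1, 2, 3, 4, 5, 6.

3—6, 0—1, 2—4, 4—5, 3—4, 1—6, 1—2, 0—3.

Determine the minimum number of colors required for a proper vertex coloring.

3

The cycle 4-2-1-6-3-4 has odd length 5, so it cannot be 2-colored; at least 3 colors are needed.
3 colors suffice: 0=c, 1=a, 2=b, 3=b, 4=a, 5=b, 6=c. Every edge joins two different colors.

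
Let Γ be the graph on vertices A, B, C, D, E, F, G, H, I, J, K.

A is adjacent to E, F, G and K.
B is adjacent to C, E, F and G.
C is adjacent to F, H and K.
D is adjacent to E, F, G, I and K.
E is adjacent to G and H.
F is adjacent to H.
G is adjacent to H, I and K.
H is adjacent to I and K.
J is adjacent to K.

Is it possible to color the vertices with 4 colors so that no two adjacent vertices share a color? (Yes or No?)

Yes

The chromatic number is 3. C, F, H are mutually adjacent, so at least 3 colors are needed.
3 colors suffice: color red → {C, G, J}; color blue → {A, B, D, H}; color green → {E, F, I, K}.
Since 4 ≥ 3, a proper 4-coloring certainly exists.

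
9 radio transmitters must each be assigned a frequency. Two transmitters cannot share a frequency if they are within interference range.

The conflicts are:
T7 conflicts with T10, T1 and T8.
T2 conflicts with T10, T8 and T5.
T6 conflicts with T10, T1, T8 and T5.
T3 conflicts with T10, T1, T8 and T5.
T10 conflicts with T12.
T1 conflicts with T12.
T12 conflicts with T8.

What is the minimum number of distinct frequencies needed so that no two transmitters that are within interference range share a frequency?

T3 and T10 conflict, so at least 2 frequencies are needed.
A valid assignment using 2 frequencies: T7=2, T2=2, T6=2, T3=2, T10=1, T1=1, T12=2, T8=1, T5=1. Each listed conflict is separated.

2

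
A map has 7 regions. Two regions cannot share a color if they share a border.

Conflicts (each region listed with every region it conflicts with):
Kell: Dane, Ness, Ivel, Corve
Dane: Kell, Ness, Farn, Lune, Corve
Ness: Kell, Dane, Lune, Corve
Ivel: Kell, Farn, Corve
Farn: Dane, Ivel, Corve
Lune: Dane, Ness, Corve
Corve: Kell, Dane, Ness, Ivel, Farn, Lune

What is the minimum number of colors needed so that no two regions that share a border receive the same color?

Dane, Ness, Lune, Corve all conflict with each other, so at least 4 colors are needed.
4 colors suffice: color 1 → {Corve}; color 2 → {Dane, Ivel}; color 3 → {Kell, Farn, Lune}; color 4 → {Ness}. No two conflicting regions share a color.

4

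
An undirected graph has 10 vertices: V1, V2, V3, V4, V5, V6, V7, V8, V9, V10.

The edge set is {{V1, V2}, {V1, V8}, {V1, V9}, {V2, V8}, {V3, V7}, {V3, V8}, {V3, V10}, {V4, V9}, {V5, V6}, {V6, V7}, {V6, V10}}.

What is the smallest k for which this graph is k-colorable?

V1, V2, V8 are mutually adjacent, so at least 3 colors are needed.
3 colors suffice: V1=2, V2=3, V3=2, V4=2, V5=2, V6=1, V7=3, V8=1, V9=1, V10=3. Every edge joins two different colors.

3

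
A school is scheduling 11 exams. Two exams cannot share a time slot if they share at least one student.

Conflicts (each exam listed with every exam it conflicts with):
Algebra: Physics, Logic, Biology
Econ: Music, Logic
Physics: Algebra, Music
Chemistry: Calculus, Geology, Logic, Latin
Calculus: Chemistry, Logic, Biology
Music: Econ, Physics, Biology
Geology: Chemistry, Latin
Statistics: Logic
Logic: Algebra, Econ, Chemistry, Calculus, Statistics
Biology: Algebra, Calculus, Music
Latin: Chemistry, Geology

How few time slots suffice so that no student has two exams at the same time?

Chemistry, Calculus, Logic all conflict with each other, so at least 3 time slots are needed.
Using 3 time slots: Algebra=2, Econ=3, Physics=1, Chemistry=2, Calculus=3, Music=2, Geology=1, Statistics=2, Logic=1, Biology=1, Latin=3. No two conflicting exams share a time slot.

3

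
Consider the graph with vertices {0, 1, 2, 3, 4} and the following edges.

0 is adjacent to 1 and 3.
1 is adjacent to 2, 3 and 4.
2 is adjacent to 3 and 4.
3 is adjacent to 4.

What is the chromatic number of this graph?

4

1, 2, 3, 4 are mutually adjacent (a clique of size 4), so at least 4 colors are needed.
4 colors suffice: color a → {3}; color b → {1}; color c → {0, 2}; color d → {4}. Every edge joins two different colors.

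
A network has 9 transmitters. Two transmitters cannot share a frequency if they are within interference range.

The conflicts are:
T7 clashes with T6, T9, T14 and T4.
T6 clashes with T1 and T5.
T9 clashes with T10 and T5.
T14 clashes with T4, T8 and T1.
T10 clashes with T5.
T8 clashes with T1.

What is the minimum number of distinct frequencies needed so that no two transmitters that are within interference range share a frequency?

3

T14, T8, T1 all conflict with each other, so at least 3 frequencies are needed.
3 frequencies suffice: T7=1, T6=2, T9=2, T14=2, T10=3, T4=3, T8=3, T1=1, T5=1. No two conflicting transmitters share a frequency.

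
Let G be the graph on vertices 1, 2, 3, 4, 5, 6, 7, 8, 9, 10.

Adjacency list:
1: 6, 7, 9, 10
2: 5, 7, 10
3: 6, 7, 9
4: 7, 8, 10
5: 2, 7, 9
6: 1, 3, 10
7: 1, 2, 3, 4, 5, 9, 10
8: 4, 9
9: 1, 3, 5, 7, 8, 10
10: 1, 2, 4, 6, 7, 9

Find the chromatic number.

1, 7, 9, 10 are pairwise adjacent (a clique of size 4), so at least 4 colors are needed.
One proper 4-coloring: 1=yellow, 2=green, 3=blue, 4=green, 5=blue, 6=red, 7=red, 8=red, 9=green, 10=blue. Each edge has distinct colors on its endpoints.

4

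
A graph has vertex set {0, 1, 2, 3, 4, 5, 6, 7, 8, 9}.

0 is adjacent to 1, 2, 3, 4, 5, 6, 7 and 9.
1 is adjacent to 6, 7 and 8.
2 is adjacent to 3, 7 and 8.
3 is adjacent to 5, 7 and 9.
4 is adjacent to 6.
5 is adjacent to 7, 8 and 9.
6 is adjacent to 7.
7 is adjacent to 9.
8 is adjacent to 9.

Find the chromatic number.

0, 3, 5, 7, 9 form a clique, so at least 5 colors are needed.
A valid assignment using 5 colors: 0=a, 1=d, 2=c, 3=e, 4=b, 5=c, 6=c, 7=b, 8=a, 9=d. Each edge has distinct colors on its endpoints.

5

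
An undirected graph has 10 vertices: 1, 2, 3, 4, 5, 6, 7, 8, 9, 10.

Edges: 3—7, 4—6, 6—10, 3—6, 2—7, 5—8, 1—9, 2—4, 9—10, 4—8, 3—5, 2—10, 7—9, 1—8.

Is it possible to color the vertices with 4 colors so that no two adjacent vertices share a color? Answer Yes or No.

Yes

The chromatic number is 3. The cycle 6-10-9-7-3-6 has odd length 5, so it cannot be 2-colored; at least 3 colors are needed.
A valid assignment using 3 colors: 1=c, 2=b, 3=a, 4=a, 5=c, 6=b, 7=c, 8=b, 9=a, 10=c.
Since 4 ≥ 3, a proper 4-coloring certainly exists.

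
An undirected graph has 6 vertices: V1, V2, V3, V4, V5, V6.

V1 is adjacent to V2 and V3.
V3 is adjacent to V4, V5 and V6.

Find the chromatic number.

2

V3 and V5 are adjacent, so at least 2 colors are needed.
A valid assignment using 2 colors: V1=B, V2=R, V3=R, V4=B, V5=B, V6=B. Each edge has distinct colors on its endpoints.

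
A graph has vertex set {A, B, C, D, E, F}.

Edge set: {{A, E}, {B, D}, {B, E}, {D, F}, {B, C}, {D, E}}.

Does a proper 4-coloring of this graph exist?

The chromatic number is 3. B, D, E are pairwise adjacent, so at least 3 colors are needed.
One proper 3-coloring: A=1, B=1, C=2, D=3, E=2, F=1.
Since 4 ≥ 3, a proper 4-coloring certainly exists.

Yes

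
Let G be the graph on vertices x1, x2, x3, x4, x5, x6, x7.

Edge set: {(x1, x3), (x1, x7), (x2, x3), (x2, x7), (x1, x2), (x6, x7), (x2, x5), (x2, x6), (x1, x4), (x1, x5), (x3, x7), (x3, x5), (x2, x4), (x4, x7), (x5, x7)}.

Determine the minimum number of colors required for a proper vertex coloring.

x1, x2, x3, x5, x7 form a clique, so at least 5 colors are needed.
One proper 5-coloring: x1=G, x2=R, x3=Y, x4=Y, x5=P, x6=G, x7=B. Each edge has distinct colors on its endpoints.

5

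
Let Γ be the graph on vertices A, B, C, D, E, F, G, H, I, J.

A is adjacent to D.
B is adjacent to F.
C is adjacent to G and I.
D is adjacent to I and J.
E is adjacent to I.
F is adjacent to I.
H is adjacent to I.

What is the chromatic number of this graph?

H and I are adjacent, so at least 2 colors are needed.
2 colors suffice: A=1, B=1, C=2, D=2, E=2, F=2, G=1, H=2, I=1, J=1. Every edge joins two different colors.

2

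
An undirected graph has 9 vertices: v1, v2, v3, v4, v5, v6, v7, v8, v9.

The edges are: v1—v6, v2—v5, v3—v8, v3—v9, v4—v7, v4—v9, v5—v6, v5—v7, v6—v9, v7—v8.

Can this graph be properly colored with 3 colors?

The chromatic number is 3. The cycle v9-v4-v7-v5-v6-v9 has odd length 5, so it cannot be 2-colored; at least 3 colors are needed.
3 colors suffice: v1=2, v2=1, v3=1, v4=3, v5=2, v6=1, v7=1, v8=2, v9=2.
That is already a proper 3-coloring.

Yes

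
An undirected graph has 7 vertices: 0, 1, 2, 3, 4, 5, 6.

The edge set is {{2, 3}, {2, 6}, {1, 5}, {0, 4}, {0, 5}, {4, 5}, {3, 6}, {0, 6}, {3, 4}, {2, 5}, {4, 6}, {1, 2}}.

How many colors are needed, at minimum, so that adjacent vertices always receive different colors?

0, 4, 5 form a triangle, so at least 3 colors are needed.
3 colors suffice: color a → {5, 6}; color b → {2, 4}; color c → {0, 1, 3}. Every edge joins two different colors.

3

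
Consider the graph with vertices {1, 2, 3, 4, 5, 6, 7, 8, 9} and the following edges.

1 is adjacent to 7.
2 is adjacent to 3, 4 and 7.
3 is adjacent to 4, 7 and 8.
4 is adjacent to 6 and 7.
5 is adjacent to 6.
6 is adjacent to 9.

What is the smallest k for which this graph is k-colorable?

2, 3, 4, 7 form a clique, so at least 4 colors are needed.
4 colors suffice: color a → {6, 7, 8}; color b → {1, 4, 5, 9}; color c → {3}; color d → {2}. Every edge joins two different colors.

4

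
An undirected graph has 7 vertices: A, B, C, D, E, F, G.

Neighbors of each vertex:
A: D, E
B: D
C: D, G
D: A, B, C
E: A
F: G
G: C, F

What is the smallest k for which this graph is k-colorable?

2

A and D are adjacent, so at least 2 colors are needed.
2 colors suffice: color 1 → {D, E, G}; color 2 → {A, B, C, F}. Each edge has distinct colors on its endpoints.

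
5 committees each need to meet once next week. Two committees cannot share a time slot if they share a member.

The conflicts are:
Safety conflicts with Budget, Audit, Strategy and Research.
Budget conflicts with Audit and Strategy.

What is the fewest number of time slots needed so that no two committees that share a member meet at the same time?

Safety, Budget, Audit pairwise conflict, so at least 3 time slots are needed.
A valid assignment using 3 time slots: Safety=1, Budget=2, Audit=3, Strategy=3, Research=2. Every pair that conflicts lands in different time slots.

3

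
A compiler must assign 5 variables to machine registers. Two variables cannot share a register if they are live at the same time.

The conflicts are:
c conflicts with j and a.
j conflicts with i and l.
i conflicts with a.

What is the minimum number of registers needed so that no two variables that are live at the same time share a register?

c and a conflict, so at least 2 registers are needed.
2 registers suffice: register 1 → {j, a}; register 2 → {c, i, l}. Every pair that conflicts lands in different registers.

2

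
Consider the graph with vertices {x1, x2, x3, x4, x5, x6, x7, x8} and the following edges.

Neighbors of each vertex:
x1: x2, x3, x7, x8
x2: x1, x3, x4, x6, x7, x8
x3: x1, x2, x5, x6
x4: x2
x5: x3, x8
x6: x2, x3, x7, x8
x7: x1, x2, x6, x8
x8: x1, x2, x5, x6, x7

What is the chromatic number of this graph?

x1, x2, x7, x8 are pairwise adjacent (a clique of size 4), so at least 4 colors are needed.
4 colors suffice: x1=4, x2=1, x3=2, x4=2, x5=1, x6=4, x7=3, x8=2. No two adjacent vertices share a color.

4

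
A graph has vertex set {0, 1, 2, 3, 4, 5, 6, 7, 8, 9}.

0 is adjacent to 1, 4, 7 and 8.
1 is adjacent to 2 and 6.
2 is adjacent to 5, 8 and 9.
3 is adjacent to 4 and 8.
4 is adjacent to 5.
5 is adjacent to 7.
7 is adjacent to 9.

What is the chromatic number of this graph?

3

The cycle 2-9-7-0-8-2 has odd length 5, so it cannot be 2-colored; at least 3 colors are needed.
3 colors suffice: color a → {0, 2, 3, 6}; color b → {1, 4, 7, 8}; color c → {5, 9}. Every edge joins two different colors.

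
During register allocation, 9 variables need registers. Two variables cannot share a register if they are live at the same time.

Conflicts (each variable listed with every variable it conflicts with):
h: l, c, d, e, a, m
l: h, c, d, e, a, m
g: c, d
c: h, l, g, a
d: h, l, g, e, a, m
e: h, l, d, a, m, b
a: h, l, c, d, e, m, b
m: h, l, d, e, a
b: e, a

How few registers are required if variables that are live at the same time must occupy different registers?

h, l, d, e, a, m pairwise conflict, so at least 6 registers are needed.
6 registers suffice: register 1 → {g, a}; register 2 → {c, e}; register 3 → {h, b}; register 4 → {l}; register 5 → {d}; register 6 → {m}. Every pair that conflicts lands in different registers.

6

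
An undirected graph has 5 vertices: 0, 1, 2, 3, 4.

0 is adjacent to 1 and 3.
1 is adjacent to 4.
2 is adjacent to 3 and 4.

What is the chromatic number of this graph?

3

The cycle 4-1-0-3-2-4 has odd length 5, so it cannot be 2-colored; at least 3 colors are needed.
3 colors suffice: color a → {0, 4}; color b → {1, 3}; color c → {2}. No two adjacent vertices share a color.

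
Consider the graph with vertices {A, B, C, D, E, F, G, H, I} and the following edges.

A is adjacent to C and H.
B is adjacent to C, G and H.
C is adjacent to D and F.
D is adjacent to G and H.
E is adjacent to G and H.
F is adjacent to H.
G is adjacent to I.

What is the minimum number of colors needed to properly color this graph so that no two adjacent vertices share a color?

2

B and C are adjacent, so at least 2 colors are needed.
2 colors suffice: A=blue, B=blue, C=red, D=blue, E=blue, F=blue, G=red, H=red, I=blue. Each edge has distinct colors on its endpoints.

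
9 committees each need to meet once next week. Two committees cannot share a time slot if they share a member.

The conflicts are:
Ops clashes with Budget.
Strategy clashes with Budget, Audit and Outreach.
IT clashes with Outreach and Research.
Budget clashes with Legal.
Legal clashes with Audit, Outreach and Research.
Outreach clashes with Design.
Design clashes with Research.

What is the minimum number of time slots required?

Strategy and Outreach conflict, so at least 2 time slots are needed.
2 time slots suffice: time slot 1 → {Budget, Audit, Outreach, Research}; time slot 2 → {Ops, Strategy, IT, Legal, Design}. No two conflicting committees share a time slot.

2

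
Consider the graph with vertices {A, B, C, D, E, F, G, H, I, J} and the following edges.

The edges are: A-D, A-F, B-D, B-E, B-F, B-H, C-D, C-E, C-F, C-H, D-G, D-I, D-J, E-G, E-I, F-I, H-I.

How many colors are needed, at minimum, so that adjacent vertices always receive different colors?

E and I are adjacent, so at least 2 colors are needed.
One proper 2-coloring: A=2, B=2, C=2, D=1, E=1, F=1, G=2, H=1, I=2, J=2. Every edge joins two different colors.

2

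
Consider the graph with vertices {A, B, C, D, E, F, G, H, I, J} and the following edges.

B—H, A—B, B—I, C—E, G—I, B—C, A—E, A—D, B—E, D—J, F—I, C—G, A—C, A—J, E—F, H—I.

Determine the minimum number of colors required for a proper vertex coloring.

4

A, B, C, E are mutually adjacent (a clique of size 4), so at least 4 colors are needed.
4 colors suffice: color 1 → {A, I}; color 2 → {B, F, G, J}; color 3 → {C, D, H}; color 4 → {E}. No two adjacent vertices share a color.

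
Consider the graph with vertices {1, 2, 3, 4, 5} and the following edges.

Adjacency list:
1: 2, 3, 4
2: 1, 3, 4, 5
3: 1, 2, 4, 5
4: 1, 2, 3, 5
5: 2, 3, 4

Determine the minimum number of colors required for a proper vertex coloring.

1, 2, 3, 4 form a clique, so at least 4 colors are needed.
4 colors suffice: color red → {2}; color blue → {3}; color green → {4}; color yellow → {1, 5}. Each edge has distinct colors on its endpoints.

4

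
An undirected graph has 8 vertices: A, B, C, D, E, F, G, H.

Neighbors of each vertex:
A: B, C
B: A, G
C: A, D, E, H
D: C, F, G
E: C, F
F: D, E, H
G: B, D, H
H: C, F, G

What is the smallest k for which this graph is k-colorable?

The cycle B-G-D-C-A-B has odd length 5, so it cannot be 2-colored; at least 3 colors are needed.
One proper 3-coloring: A=blue, B=green, C=red, D=blue, E=blue, F=red, G=red, H=blue. Every edge joins two different colors.

3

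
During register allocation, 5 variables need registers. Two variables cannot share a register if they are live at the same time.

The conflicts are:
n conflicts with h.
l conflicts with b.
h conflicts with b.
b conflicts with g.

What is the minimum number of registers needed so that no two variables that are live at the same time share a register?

2

h and b conflict, so at least 2 registers are needed.
2 registers suffice: register 1 → {n, b}; register 2 → {l, h, g}. Each listed conflict is separated.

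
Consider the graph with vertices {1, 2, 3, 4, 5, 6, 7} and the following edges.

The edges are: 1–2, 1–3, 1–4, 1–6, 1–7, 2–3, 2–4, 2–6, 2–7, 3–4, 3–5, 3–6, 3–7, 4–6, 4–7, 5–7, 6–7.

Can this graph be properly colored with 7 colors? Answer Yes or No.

The chromatic number is 6. 1, 2, 3, 4, 6, 7 are pairwise adjacent (a clique of size 6), so at least 6 colors are needed.
6 colors suffice: 1=f, 2=e, 3=a, 4=d, 5=c, 6=c, 7=b.
Since 7 ≥ 6, a proper 7-coloring certainly exists.

Yes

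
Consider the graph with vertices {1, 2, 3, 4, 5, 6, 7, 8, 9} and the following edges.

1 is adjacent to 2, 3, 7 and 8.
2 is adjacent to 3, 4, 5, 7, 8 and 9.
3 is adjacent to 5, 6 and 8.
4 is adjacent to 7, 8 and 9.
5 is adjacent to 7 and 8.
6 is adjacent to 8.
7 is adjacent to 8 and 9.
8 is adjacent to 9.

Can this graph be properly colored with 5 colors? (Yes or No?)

Yes

The chromatic number is 5. 2, 4, 7, 8, 9 are mutually adjacent (a clique of size 5), so at least 5 colors are needed.
A valid assignment using 5 colors: 1=d, 2=b, 3=c, 4=d, 5=d, 6=b, 7=c, 8=a, 9=e.
That is already a proper 5-coloring.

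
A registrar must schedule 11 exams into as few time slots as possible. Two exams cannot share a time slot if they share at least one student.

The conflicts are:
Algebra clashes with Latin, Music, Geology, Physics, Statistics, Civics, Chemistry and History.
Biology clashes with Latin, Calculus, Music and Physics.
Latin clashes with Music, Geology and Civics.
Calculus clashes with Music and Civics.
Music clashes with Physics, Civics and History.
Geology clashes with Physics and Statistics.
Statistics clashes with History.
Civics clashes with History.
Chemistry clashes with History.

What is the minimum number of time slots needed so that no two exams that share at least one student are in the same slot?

4

Algebra, Music, Civics, History pairwise conflict, so at least 4 time slots are needed.
4 time slots suffice: time slot 1 → {Algebra, Biology}; time slot 2 → {Music, Geology, Chemistry}; time slot 3 → {Latin, Calculus, Physics, History}; time slot 4 → {Statistics, Civics}. Every pair that conflicts lands in different time slots.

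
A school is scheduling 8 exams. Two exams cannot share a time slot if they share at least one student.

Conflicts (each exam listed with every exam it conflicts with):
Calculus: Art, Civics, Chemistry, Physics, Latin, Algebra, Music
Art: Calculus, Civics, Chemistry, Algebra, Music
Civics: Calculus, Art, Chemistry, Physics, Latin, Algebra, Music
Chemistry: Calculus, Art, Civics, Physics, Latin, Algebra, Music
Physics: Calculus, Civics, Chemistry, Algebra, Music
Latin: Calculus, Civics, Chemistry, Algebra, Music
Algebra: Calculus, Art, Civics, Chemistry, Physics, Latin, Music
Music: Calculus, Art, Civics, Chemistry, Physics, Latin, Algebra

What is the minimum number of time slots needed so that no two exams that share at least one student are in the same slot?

6

Calculus, Civics, Chemistry, Latin, Algebra, Music are mutually in conflict, so at least 6 time slots are needed.
6 time slots suffice: Calculus=5, Art=6, Civics=2, Chemistry=1, Physics=6, Latin=6, Algebra=3, Music=4. No two conflicting exams share a time slot.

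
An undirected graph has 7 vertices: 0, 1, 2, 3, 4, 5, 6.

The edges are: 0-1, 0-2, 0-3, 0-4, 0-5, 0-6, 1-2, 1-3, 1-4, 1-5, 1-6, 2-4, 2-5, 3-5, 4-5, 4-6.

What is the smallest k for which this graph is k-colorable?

0, 1, 2, 4, 5 are mutually adjacent (a clique of size 5), so at least 5 colors are needed.
5 colors suffice: color a → {0}; color b → {1}; color c → {3, 4}; color d → {5, 6}; color e → {2}. Each edge has distinct colors on its endpoints.

5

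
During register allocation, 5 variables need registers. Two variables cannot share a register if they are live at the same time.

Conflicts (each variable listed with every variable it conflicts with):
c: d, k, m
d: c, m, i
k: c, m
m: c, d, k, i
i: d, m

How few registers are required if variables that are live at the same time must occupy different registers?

3

d, m, i pairwise conflict, so at least 3 registers are needed.
Using 3 registers: c=3, d=2, k=2, m=1, i=3. Every pair that conflicts lands in different registers.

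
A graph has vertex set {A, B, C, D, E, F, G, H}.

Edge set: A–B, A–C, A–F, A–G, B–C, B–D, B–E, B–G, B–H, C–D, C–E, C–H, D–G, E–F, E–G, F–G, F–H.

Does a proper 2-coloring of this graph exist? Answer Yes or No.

A, F, G are mutually adjacent, so at least 3 colors are needed.
So 2 colors are not enough.

No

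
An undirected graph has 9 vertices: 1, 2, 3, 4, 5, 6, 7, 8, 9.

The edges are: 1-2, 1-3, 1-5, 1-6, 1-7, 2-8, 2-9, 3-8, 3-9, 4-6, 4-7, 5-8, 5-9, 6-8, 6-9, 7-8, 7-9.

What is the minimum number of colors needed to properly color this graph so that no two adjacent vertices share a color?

1 and 5 are adjacent, so at least 2 colors are needed.
A valid assignment using 2 colors: 1=a, 2=b, 3=b, 4=a, 5=b, 6=b, 7=b, 8=a, 9=a. No two adjacent vertices share a color.

2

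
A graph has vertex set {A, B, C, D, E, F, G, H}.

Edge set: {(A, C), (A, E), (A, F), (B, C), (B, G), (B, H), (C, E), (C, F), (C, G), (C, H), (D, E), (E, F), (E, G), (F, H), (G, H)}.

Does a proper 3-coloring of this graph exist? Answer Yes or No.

B, C, G, H form a clique, so at least 4 colors are needed.
So 3 colors are not enough.

No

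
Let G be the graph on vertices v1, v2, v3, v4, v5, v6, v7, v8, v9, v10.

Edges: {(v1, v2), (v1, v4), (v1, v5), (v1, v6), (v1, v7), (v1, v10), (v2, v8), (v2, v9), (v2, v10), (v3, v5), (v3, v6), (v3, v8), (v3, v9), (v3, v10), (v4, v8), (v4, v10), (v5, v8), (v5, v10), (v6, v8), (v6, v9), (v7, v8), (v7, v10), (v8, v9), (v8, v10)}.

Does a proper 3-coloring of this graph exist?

No

v3, v5, v8, v10 form a clique, so at least 4 colors are needed.
So 3 colors are not enough.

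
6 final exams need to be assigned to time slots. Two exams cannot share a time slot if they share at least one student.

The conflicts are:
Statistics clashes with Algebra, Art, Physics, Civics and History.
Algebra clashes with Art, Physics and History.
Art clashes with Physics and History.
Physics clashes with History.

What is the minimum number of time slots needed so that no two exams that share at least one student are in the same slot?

Statistics, Algebra, Art, Physics, History all conflict with each other, so at least 5 time slots are needed.
5 time slots suffice: time slot 1 → {Statistics}; time slot 2 → {Art, Civics}; time slot 3 → {Physics}; time slot 4 → {Algebra}; time slot 5 → {History}. Every pair that conflicts lands in different time slots.

5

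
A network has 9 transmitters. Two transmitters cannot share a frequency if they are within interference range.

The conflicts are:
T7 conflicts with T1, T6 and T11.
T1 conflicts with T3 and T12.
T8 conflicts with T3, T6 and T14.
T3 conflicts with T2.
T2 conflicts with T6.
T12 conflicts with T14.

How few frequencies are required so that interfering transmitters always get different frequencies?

3

The cycle T8-T14-T12-T1-T3-T8 has odd length 5, so it cannot be 2-colored; at least 3 frequencies are needed.
A valid assignment using 3 frequencies: T7=1, T1=2, T8=2, T3=1, T2=2, T6=3, T12=1, T11=2, T14=3. No two conflicting transmitters share a frequency.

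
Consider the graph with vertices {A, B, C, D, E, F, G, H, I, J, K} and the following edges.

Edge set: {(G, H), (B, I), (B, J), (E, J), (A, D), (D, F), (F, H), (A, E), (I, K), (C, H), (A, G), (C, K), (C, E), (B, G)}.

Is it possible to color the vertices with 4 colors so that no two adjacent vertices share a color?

The chromatic number is 3. The cycle G-H-F-D-A-G has odd length 5, so it cannot be 2-colored; at least 3 colors are needed.
3 colors suffice: color 1 → {C, F, G, I, J}; color 2 → {B, D, E, H, K}; color 3 → {A}.
Since 4 ≥ 3, a proper 4-coloring certainly exists.

Yes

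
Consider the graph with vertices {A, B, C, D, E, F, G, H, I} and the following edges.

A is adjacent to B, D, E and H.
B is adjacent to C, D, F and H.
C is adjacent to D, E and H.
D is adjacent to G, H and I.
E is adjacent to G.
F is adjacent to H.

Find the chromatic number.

A, B, D, H form a clique, so at least 4 colors are needed.
One proper 4-coloring: A=4, B=3, C=4, D=1, E=1, F=1, G=2, H=2, I=2. No two adjacent vertices share a color.

4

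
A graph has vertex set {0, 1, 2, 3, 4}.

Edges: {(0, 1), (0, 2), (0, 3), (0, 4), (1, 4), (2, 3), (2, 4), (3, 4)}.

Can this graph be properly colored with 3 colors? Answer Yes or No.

No

0, 2, 3, 4 are mutually adjacent (a clique of size 4), so at least 4 colors are needed.
So 3 colors are not enough.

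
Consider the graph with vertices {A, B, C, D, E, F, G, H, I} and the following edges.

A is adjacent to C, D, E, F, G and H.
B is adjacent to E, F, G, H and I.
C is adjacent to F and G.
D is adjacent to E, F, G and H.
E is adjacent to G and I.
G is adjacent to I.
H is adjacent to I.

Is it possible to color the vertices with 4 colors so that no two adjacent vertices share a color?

The chromatic number is 4. B, E, G, I form a clique, so at least 4 colors are needed.
4 colors suffice: A=2, B=2, C=3, D=3, E=4, F=1, G=1, H=1, I=3.
That is already a proper 4-coloring.

Yes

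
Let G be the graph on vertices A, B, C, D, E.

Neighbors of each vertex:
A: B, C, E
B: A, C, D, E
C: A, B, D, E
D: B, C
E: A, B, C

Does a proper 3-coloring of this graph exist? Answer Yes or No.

A, B, C, E form a clique, so at least 4 colors are needed.
So 3 colors are not enough.

No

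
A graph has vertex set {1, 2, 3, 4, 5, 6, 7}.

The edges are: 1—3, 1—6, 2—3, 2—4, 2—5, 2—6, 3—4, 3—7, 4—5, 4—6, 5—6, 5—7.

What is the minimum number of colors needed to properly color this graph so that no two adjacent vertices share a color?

4

2, 4, 5, 6 are pairwise adjacent (a clique of size 4), so at least 4 colors are needed.
4 colors suffice: color a → {1, 4, 7}; color b → {3, 5}; color c → {6}; color d → {2}. Every edge joins two different colors.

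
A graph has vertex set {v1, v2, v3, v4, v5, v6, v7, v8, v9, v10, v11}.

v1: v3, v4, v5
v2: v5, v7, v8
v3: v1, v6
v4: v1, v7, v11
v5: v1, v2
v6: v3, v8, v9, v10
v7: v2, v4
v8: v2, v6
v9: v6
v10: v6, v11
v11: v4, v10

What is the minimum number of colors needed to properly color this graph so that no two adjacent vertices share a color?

The cycle v2-v7-v4-v1-v5-v2 has odd length 5, so it cannot be 2-colored; at least 3 colors are needed.
A valid assignment using 3 colors: v1=2, v2=1, v3=3, v4=1, v5=3, v6=1, v7=2, v8=2, v9=2, v10=3, v11=2. Every edge joins two different colors.

3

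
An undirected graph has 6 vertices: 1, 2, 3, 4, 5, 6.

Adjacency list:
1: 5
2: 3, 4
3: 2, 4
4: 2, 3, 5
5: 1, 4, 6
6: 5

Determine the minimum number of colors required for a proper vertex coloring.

2, 3, 4 are pairwise adjacent, so at least 3 colors are needed.
3 colors suffice: color red → {1, 4, 6}; color blue → {2, 5}; color green → {3}. No two adjacent vertices share a color.

3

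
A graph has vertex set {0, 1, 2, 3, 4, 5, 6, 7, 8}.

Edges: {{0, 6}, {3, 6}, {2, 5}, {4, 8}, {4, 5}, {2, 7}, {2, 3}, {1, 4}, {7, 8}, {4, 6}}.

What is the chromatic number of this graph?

The cycle 5-2-3-6-4-5 has odd length 5, so it cannot be 2-colored; at least 3 colors are needed.
3 colors suffice: 0=a, 1=b, 2=a, 3=c, 4=a, 5=b, 6=b, 7=c, 8=b. Each edge has distinct colors on its endpoints.

3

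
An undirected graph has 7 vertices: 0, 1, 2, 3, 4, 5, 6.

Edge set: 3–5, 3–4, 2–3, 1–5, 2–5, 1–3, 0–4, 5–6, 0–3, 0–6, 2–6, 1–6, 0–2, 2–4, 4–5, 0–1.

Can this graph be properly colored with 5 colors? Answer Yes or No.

The chromatic number is 4. 0, 2, 3, 4 are pairwise adjacent (a clique of size 4), so at least 4 colors are needed.
One proper 4-coloring: 0=red, 1=blue, 2=blue, 3=green, 4=yellow, 5=red, 6=green.
Since 5 ≥ 4, a proper 5-coloring certainly exists.

Yes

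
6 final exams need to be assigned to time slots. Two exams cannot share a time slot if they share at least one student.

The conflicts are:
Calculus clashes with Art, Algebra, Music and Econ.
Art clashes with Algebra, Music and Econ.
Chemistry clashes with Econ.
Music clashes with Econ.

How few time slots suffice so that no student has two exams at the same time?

Calculus, Art, Music, Econ all conflict with each other, so at least 4 time slots are needed.
4 time slots suffice: time slot 1 → {Algebra, Econ}; time slot 2 → {Calculus, Chemistry}; time slot 3 → {Art}; time slot 4 → {Music}. No two conflicting exams share a time slot.

4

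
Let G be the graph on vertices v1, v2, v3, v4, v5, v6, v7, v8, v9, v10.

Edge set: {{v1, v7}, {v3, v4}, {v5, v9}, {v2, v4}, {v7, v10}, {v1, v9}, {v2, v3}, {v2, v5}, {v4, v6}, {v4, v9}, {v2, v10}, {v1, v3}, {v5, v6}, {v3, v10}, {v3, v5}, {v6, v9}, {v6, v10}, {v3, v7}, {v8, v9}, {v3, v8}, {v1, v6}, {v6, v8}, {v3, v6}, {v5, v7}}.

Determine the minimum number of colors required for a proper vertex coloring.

3

v1, v3, v7 form a triangle, so at least 3 colors are needed.
3 colors suffice: color R → {v3, v9}; color B → {v2, v6, v7}; color G → {v1, v4, v5, v8, v10}. Every edge joins two different colors.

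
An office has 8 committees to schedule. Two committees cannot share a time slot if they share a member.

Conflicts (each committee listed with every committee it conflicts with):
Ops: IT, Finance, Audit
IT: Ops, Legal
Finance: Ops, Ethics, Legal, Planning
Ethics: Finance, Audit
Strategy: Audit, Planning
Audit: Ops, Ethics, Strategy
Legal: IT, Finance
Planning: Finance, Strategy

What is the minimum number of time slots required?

3

The cycle Audit-Ethics-Finance-Planning-Strategy-Audit has odd length 5, so it cannot be 2-colored; at least 3 time slots are needed.
3 time slots suffice: time slot 1 → {IT, Finance, Audit}; time slot 2 → {Ops, Ethics, Strategy, Legal}; time slot 3 → {Planning}. Every pair that conflicts lands in different time slots.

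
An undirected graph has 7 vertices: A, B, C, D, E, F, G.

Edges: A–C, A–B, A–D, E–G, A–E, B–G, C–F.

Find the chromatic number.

2

A and B are adjacent, so at least 2 colors are needed.
One proper 2-coloring: A=red, B=blue, C=blue, D=blue, E=blue, F=red, G=red. No two adjacent vertices share a color.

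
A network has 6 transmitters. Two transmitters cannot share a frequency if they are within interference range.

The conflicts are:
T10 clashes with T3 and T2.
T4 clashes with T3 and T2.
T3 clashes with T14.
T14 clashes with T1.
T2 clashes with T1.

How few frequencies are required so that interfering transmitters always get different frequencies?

3

The cycle T3-T10-T2-T1-T14-T3 has odd length 5, so it cannot be 2-colored; at least 3 frequencies are needed.
3 frequencies suffice: frequency 1 → {T3, T2}; frequency 2 → {T10, T4, T1}; frequency 3 → {T14}. No two conflicting transmitters share a frequency.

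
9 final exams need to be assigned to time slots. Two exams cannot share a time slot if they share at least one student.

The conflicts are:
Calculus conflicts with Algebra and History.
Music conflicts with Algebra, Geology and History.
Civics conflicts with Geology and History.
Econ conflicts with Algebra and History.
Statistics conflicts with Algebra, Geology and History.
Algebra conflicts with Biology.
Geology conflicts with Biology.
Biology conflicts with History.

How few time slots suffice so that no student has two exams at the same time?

2

Music and Geology conflict, so at least 2 time slots are needed.
2 time slots suffice: time slot 1 → {Algebra, Geology, History}; time slot 2 → {Calculus, Music, Civics, Econ, Statistics, Biology}. Each listed conflict is separated.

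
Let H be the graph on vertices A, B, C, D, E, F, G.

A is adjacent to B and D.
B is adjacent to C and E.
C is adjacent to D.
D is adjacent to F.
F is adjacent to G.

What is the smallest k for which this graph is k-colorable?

2

A and B are adjacent, so at least 2 colors are needed.
A valid assignment using 2 colors: A=2, B=1, C=2, D=1, E=2, F=2, G=1. No two adjacent vertices share a color.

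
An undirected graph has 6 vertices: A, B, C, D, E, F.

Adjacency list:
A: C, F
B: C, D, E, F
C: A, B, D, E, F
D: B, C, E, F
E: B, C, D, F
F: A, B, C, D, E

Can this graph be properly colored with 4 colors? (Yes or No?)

B, C, D, E, F form a clique, so at least 5 colors are needed.
So 4 colors are not enough.

No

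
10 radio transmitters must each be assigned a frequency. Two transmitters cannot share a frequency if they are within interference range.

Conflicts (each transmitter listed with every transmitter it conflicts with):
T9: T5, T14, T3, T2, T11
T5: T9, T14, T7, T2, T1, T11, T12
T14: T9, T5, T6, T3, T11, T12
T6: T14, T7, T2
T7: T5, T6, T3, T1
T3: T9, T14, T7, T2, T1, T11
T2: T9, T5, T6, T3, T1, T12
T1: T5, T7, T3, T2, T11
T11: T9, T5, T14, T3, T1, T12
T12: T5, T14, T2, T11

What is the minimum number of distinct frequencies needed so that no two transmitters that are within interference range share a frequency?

4

T9, T14, T3, T11 are mutually in conflict, so at least 4 frequencies are needed.
4 frequencies suffice: frequency 1 → {T5, T6, T3}; frequency 2 → {T7, T2, T11}; frequency 3 → {T14, T1}; frequency 4 → {T9, T12}. Every pair that conflicts lands in different frequencies.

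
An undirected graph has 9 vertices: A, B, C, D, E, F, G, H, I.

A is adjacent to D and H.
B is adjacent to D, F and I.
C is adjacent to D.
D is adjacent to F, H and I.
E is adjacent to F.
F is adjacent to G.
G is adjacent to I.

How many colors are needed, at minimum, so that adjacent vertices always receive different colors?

3

B, D, F are mutually adjacent, so at least 3 colors are needed.
3 colors suffice: color 1 → {D, E, G}; color 2 → {C, F, H, I}; color 3 → {A, B}. Each edge has distinct colors on its endpoints.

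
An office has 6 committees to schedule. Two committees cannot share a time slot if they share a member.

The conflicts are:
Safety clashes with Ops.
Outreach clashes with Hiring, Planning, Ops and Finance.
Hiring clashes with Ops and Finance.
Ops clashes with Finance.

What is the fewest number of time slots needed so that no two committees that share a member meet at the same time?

4

Outreach, Hiring, Ops, Finance pairwise conflict, so at least 4 time slots are needed.
A valid assignment using 4 time slots: Safety=1, Outreach=1, Hiring=3, Planning=2, Ops=2, Finance=4. Every pair that conflicts lands in different time slots.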